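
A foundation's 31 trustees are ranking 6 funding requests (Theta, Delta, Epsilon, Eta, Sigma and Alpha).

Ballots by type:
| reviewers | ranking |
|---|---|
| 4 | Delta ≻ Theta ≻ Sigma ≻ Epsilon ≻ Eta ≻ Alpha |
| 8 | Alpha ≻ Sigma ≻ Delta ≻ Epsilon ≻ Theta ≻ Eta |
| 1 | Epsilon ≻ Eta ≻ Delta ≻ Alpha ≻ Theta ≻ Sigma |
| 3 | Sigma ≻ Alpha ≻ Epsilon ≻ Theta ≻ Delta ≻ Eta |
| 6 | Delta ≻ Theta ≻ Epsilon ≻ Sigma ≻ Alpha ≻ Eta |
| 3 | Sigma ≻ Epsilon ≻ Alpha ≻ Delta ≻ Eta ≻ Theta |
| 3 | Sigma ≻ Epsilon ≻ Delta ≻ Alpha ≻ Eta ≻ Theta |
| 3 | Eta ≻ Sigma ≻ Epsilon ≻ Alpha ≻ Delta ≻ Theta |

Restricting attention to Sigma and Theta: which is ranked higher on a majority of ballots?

Ballots ranking Sigma above Theta: 8 + 3 + 3 + 3 + 3 = 20.
Ballots ranking Theta above Sigma: 31 − 20 = 11.
Sigma wins the head-to-head 20–11.

Sigma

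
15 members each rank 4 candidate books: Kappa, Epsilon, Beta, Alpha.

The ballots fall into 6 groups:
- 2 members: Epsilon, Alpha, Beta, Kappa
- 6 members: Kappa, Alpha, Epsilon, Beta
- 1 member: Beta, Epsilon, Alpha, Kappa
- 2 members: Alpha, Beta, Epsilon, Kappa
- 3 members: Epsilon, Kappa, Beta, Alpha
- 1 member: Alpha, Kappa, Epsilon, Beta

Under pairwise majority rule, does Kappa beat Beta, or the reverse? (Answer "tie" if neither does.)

Ballots ranking Kappa above Beta: 6 + 3 + 1 = 10.
Ballots ranking Beta above Kappa: 15 − 10 = 5.
Kappa wins the head-to-head 10–5.

Kappa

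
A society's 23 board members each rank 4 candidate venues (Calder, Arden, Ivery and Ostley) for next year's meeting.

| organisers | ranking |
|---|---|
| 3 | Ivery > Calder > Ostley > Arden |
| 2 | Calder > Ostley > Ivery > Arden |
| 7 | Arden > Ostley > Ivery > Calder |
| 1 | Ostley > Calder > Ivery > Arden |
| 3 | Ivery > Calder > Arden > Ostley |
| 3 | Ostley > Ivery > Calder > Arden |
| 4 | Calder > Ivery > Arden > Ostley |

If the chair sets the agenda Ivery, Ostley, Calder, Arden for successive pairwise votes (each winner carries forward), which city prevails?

Calder

Round 1: Ivery vs Ostley — 10–13, Ostley advances.
Round 2: Ostley vs Calder — 11–12, Calder advances.
Round 3: Calder vs Arden — 16–7, Calder advances.
Calder survives the agenda.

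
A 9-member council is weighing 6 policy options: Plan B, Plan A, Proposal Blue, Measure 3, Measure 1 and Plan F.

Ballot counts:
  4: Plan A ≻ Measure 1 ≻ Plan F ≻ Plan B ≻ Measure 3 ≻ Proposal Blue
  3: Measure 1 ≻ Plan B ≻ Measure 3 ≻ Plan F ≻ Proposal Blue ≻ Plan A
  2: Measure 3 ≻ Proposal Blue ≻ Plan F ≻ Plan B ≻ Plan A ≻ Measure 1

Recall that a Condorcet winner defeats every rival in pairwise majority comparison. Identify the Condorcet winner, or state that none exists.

Head-to-head results (9 council members):
Plan B vs Plan A: Plan B, 5–4.
Plan B vs Proposal Blue: Plan B, 7–2.
Plan B vs Measure 3: Plan B, 7–2.
Plan B vs Measure 1: Measure 1, 7–2.
Plan B–Plan F: Plan F 6–3.
Plan A–Proposal Blue: Proposal Blue 5–4.
Plan A vs Measure 3: Measure 3, 5–4.
Plan A vs Measure 1: Plan A wins 6–3.
Plan A–Plan F: Plan F 5–4.
Proposal Blue vs Measure 3: Measure 3 wins 9–0.
Proposal Blue vs Measure 1: Measure 1 wins 7–2.
Proposal Blue–Plan F: Plan F 7–2.
Measure 3–Measure 1: Measure 1 7–2.
Measure 3–Plan F: Measure 3 5–4.
Measure 1–Plan F: Measure 1 7–2.
No option is unbeaten: Plan B loses to Measure 1; Plan A loses to Plan B; Proposal Blue loses to Plan B; Measure 3 loses to Plan B; Measure 1 loses to Plan A; Plan F loses to Measure 3. In particular Plan B beats Plan A beats Measure 1 beats Plan B is a majority cycle — no Condorcet winner exists.

none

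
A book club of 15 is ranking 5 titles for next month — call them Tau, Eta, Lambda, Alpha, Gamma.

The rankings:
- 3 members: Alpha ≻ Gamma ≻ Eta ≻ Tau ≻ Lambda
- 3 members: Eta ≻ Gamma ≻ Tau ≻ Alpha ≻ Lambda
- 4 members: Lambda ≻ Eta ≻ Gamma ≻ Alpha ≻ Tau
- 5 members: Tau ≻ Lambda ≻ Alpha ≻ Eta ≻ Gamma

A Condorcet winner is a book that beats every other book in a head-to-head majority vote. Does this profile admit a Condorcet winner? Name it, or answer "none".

none

Check each pair by majority over 15 ballots:
Tau vs Eta: Eta, 10–5.
Tau vs Lambda: Tau, 11–4.
Tau vs Alpha: Tau, 8–7.
Tau vs Gamma: Gamma, 10–5.
Eta vs Lambda: Lambda, 9–6.
Eta–Alpha: Alpha 8–7.
Eta–Gamma: Eta 12–3.
Lambda vs Alpha: Lambda wins 9–6.
Lambda vs Gamma: Lambda wins 9–6.
Alpha vs Gamma: Alpha wins 8–7.
Every book loses at least once (Tau loses to Eta; Eta loses to Lambda; Lambda loses to Tau; Alpha loses to Tau; Gamma loses to Eta). The majority relation contains the cycle Tau beats Lambda beats Eta beats Tau, so there is no Condorcet winner.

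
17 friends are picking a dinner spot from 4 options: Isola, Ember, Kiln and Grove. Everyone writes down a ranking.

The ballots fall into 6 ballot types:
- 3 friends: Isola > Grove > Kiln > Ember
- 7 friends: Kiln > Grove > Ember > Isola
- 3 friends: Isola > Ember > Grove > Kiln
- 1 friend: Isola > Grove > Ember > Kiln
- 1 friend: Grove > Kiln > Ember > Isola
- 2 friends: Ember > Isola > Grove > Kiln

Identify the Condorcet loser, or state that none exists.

Head-to-head results (17 friends):
Isola vs Ember: 7 to 10, Ember.
Isola vs Kiln: 9 to 8, Isola.
Isola–Grove: Isola 9–8.
Ember vs Kiln: 6 to 11, Kiln.
Ember–Grove: Grove 12–5.
Kiln vs Grove: 7 to 10, Grove.
Each restaurant has at least one pairwise win (Isola beats Kiln; Ember beats Isola; Kiln beats Ember; Grove beats Ember) — no Condorcet loser.

none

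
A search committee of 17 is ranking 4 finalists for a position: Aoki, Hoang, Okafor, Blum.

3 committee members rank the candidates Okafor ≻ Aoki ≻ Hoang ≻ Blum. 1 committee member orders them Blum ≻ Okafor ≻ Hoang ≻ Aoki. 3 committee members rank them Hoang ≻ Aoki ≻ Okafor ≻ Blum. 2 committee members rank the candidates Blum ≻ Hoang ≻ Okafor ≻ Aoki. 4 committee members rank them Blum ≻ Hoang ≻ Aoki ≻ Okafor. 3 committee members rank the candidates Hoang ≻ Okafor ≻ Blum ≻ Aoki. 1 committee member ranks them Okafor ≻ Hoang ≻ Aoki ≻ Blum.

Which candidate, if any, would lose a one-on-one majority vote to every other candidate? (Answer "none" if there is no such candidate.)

Head-to-head results (17 committee members):
Aoki vs Hoang: Aoki is ranked higher on 3 ballots, Hoang on 14. Hoang wins 14–3.
Aoki vs Okafor: Okafor wins 10–7.
Aoki vs Blum: 3+3+1 = 7 for Aoki, 10 for Blum — Blum by 10–7.
Hoang vs Okafor: Hoang, 12–5.
Hoang vs Blum: Hoang preferred on 3+3+3+1 = 10 ballots; Hoang wins 10–7.
Okafor vs Blum: Okafor preferred on 3+3+3+1 = 10 ballots; Okafor wins 10–7.
Only Aoki has no wins; Aoki is the Condorcet loser.

Aoki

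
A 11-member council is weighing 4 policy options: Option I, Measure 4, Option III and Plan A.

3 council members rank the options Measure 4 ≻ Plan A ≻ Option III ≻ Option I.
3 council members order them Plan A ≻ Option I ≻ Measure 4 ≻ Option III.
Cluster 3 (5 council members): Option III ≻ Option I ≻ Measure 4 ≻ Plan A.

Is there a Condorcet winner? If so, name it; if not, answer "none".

none

Pairwise majorities:
Option I vs Measure 4: Option I is ranked higher on 3+5 = 8 ballots, Measure 4 on 3. Option I wins 8–3.
Option I vs Option III: Option III, 8–3.
Option I–Plan A: Plan A 6–5.
Measure 4 vs Option III: Measure 4 wins 6–5.
Measure 4 vs Plan A: 3+5 = 8 for Measure 4, 3 for Plan A — Measure 4 by 8–3.
Option III vs Plan A: 5 to 6, Plan A.
Every option loses at least once (Option I loses to Option III; Measure 4 loses to Option I; Option III loses to Measure 4; Plan A loses to Measure 4). The majority relation contains the cycle Option I → Measure 4 → Option III → Option I, so there is no Condorcet winner.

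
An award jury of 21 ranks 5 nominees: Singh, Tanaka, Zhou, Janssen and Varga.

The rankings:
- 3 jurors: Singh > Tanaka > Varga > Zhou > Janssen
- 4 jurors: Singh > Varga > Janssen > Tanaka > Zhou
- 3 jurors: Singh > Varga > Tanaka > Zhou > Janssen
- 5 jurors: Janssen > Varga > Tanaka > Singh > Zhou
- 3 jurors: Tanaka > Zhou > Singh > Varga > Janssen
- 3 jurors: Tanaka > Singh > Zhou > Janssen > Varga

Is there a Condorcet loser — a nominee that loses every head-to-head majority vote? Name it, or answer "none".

Head-to-head results (21 jurors):
Singh vs Tanaka: Tanaka wins 11–10.
Singh vs Zhou: Singh is ranked higher on 3+4+3+5+3 = 18 ballots, Zhou on 3. Singh wins 18–3.
Singh vs Janssen: Singh is ranked higher on 3+4+3+3+3 = 16 ballots, Janssen on 5. Singh wins 16–5.
Singh vs Varga: 3+4+3+3+3 = 16 for Singh, 5 for Varga — Singh by 16–5.
Tanaka–Zhou: Tanaka 21–0.
Tanaka vs Janssen: 3+3+3+3 = 12 for Tanaka, 9 for Janssen — Tanaka by 12–9.
Tanaka–Varga: Varga 12–9.
Zhou vs Janssen: Zhou wins 12–9.
Zhou vs Varga: Varga, 15–6.
Janssen–Varga: Varga 13–8.
Only Janssen has no wins; Janssen is the Condorcet loser.

Janssen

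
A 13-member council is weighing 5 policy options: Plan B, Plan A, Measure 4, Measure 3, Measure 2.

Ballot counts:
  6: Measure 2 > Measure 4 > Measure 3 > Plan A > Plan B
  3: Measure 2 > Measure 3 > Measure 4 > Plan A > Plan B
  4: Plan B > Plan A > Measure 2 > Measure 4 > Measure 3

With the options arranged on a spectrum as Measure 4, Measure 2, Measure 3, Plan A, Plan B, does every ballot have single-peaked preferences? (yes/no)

no

Axis positions: Measure 4=1, Measure 2=2, Measure 3=3, Plan A=4, Plan B=5.
Ballot type 1 (peak Measure 2 at position 2): ranking walks positions 2-1-3-4-5, expanding outward from the peak — single-peaked.
Ballot type 2 (peak Measure 2 at position 2): ranking walks positions 2-3-1-4-5, expanding outward from the peak — single-peaked.
Ballot type 3: ranking walks positions 5-4-2-1-3; Measure 2 is ranked above Measure 3 even though Measure 3 lies between Measure 2 and the peak Plan B on the axis — preferences dip and rise again. Not single-peaked.
Ballot type 3 violates single-peakedness, so the profile is not single-peaked on this axis.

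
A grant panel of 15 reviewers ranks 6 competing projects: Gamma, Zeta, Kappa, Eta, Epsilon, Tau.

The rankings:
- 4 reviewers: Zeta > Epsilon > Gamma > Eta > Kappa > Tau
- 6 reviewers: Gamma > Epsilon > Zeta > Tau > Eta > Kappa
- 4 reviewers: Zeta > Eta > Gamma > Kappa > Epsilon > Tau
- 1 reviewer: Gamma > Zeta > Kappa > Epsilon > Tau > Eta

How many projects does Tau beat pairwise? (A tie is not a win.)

0

Tau against each rival (15 reviewers):
Tau vs Gamma: 0 to 15, Gamma.
Tau vs Zeta: 0 for Tau, 15 for Zeta — Zeta by 15–0.
Tau vs Kappa: Tau preferred on 6 ballots; Kappa wins 9–6.
Tau vs Eta: Eta, 8–7.
Tau vs Epsilon: 0 for Tau, 15 for Epsilon — Epsilon by 15–0.
Tau beats no one; loses to Gamma, Zeta, Kappa, Eta, Epsilon — 0 pairwise wins.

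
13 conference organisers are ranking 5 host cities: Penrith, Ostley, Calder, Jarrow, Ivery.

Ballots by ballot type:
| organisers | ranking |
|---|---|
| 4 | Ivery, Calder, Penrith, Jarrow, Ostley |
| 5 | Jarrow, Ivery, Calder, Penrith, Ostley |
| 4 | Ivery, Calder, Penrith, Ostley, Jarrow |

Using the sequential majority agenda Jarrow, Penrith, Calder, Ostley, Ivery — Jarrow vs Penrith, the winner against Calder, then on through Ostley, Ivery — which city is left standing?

Round 1: Jarrow vs Penrith — 5–8, Penrith advances.
Round 2: Penrith vs Calder — 0–13, Calder advances.
Round 3: Calder vs Ostley — 13–0, Calder advances.
Round 4: Calder vs Ivery — 0–13, Ivery advances.
Ivery survives the agenda.

Ivery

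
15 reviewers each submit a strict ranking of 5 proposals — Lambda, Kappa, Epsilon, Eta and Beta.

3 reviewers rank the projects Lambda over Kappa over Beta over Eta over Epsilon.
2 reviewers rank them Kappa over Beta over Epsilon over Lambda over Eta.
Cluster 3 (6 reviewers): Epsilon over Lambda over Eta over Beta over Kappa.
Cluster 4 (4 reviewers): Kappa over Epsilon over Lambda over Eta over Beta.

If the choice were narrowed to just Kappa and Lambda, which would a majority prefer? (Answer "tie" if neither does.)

Ballots ranking Kappa above Lambda: 2 + 4 = 6.
Ballots ranking Lambda above Kappa: 15 − 6 = 9.
Lambda wins the head-to-head 9–6.

Lambda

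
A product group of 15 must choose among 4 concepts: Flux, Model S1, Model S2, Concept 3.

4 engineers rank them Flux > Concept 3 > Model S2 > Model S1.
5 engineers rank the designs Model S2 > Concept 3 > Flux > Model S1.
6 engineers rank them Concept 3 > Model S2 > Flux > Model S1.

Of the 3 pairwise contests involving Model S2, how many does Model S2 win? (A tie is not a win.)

Model S2 against each rival (15 engineers):
Model S2 vs Flux: 5+6 = 11 for Model S2, 4 for Flux — Model S2 by 11–4.
Model S2 vs Model S1: 15 to 0, Model S2.
Model S2 vs Concept 3: 5 to 10, Concept 3.
Model S2 beats Flux, Model S1; loses to Concept 3 — 2 pairwise wins.

2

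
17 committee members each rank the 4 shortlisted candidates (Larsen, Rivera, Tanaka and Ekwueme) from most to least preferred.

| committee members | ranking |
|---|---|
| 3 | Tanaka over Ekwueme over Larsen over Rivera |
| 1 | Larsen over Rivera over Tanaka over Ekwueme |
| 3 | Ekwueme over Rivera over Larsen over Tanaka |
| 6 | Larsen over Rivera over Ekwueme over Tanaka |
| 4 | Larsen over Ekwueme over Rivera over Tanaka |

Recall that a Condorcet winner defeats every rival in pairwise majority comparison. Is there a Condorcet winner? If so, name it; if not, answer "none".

Larsen

Check each pair by majority over 17 ballots:
Larsen vs Rivera: 3+1+6+4 = 14 for Larsen, 3 for Rivera — Larsen by 14–3.
Larsen vs Tanaka: 1+3+6+4 = 14 for Larsen, 3 for Tanaka — Larsen by 14–3.
Larsen vs Ekwueme: 11 to 6, Larsen.
Rivera vs Tanaka: Rivera preferred on 1+3+6+4 = 14 ballots; Rivera wins 14–3.
Rivera vs Ekwueme: Rivera preferred on 1+6 = 7 ballots; Ekwueme wins 10–7.
Tanaka vs Ekwueme: 3+1 = 4 for Tanaka, 13 for Ekwueme — Ekwueme by 13–4.
Larsen beats each of Rivera, Tanaka, Ekwueme — Larsen is the Condorcet winner.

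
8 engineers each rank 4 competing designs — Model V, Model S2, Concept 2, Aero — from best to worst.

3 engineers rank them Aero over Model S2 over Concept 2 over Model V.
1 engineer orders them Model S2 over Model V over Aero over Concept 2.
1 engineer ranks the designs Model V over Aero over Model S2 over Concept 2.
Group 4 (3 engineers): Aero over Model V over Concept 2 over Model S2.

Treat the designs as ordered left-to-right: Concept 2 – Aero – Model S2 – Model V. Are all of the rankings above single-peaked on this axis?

Axis positions: Concept 2=1, Aero=2, Model S2=3, Model V=4.
Group 1 (peak Aero at position 2): ranking walks positions 2-3-1-4, expanding outward from the peak — single-peaked.
Group 2 (peak Model S2 at position 3): ranking walks positions 3-4-2-1, expanding outward from the peak — single-peaked.
Group 3: ranking walks positions 4-2-3-1; Aero is ranked above Model S2 even though Model S2 lies between Aero and the peak Model V on the axis — preferences dip and rise again. Not single-peaked.
Group 4: ranking walks positions 2-4-1-3; Model V is ranked above Model S2 even though Model S2 lies between Model V and the peak Aero on the axis — preferences dip and rise again. Not single-peaked.
Group 3 violates single-peakedness, so the profile is not single-peaked on this axis.

no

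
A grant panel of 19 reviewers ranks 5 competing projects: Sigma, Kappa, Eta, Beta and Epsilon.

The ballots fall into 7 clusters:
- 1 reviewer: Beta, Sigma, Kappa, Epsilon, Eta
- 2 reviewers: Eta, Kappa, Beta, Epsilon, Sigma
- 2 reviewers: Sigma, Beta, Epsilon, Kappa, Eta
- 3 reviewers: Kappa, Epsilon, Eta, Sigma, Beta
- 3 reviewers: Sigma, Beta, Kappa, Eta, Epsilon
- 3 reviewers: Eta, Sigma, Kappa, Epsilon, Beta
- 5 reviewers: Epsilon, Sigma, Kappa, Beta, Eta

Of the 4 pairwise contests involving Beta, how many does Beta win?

Beta against each rival (19 reviewers):
Beta vs Sigma: 1+2 = 3 for Beta, 16 for Sigma — Sigma by 16–3.
Beta vs Kappa: Kappa wins 13–6.
Beta vs Eta: Beta, 11–8.
Beta vs Epsilon: Beta is ranked higher on 1+2+2+3 = 8 ballots, Epsilon on 11. Epsilon wins 11–8.
Beta beats Eta; loses to Sigma, Kappa, Epsilon — 1 pairwise win.

1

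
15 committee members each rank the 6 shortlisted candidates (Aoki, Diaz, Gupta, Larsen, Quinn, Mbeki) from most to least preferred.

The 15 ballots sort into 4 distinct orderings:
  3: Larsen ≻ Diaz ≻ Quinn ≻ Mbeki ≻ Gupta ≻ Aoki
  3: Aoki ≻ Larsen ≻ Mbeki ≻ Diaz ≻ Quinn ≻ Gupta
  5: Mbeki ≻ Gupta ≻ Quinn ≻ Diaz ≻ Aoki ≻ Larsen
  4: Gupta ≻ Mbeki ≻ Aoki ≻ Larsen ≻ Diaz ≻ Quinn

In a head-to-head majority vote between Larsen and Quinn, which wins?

Larsen

Ballots ranking Larsen above Quinn: 3 + 3 + 4 = 10.
Ballots ranking Quinn above Larsen: 15 − 10 = 5.
Larsen wins the head-to-head 10–5.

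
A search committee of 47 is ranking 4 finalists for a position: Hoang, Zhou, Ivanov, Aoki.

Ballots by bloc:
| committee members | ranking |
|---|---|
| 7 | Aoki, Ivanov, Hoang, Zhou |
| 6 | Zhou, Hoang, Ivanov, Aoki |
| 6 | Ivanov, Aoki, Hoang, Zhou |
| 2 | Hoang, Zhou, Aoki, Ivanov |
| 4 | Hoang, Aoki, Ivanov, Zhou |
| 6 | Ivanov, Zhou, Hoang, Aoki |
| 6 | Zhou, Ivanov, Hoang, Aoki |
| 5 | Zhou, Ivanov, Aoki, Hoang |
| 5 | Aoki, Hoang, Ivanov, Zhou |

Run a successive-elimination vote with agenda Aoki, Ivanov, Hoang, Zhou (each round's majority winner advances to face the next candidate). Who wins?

Ivanov

Round 1: Aoki vs Ivanov — 18–29, Ivanov advances.
Round 2: Ivanov vs Hoang — 30–17, Ivanov advances.
Round 3: Ivanov vs Zhou — 28–19, Ivanov advances.
Ivanov survives the agenda.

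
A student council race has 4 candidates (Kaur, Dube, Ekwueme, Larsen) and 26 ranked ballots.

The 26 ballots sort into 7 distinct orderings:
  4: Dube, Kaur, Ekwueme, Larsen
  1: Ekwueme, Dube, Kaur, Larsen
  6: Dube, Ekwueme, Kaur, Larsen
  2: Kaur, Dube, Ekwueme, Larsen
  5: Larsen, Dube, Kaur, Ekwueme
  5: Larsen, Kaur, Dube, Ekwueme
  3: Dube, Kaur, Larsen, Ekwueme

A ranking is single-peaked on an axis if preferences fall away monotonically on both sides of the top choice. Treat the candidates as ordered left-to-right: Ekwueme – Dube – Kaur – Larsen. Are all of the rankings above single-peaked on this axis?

no

Axis positions: Ekwueme=1, Dube=2, Kaur=3, Larsen=4.
Group 1 (peak Dube at position 2): ranking walks positions 2-3-1-4, expanding outward from the peak — single-peaked.
Group 2 (peak Ekwueme at position 1): ranking walks positions 1-2-3-4, expanding outward from the peak — single-peaked.
Group 3 (peak Dube at position 2): ranking walks positions 2-1-3-4, expanding outward from the peak — single-peaked.
Group 4 (peak Kaur at position 3): ranking walks positions 3-2-1-4, expanding outward from the peak — single-peaked.
Group 5: ranking walks positions 4-2-3-1; Dube is ranked above Kaur even though Kaur lies between Dube and the peak Larsen on the axis — preferences dip and rise again. Not single-peaked.
Group 6 (peak Larsen at position 4): ranking walks positions 4-3-2-1, expanding outward from the peak — single-peaked.
Group 7 (peak Dube at position 2): ranking walks positions 2-3-4-1, expanding outward from the peak — single-peaked.
Group 5 violates single-peakedness, so the profile is not single-peaked on this axis.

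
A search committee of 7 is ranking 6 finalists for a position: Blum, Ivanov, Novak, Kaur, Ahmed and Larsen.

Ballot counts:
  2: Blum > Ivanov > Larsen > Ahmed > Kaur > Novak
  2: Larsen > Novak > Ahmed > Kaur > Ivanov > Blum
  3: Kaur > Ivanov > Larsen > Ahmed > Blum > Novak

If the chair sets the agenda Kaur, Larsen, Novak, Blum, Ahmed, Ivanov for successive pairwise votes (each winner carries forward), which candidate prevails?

Ivanov

Round 1: Kaur vs Larsen — 3–4, Larsen advances.
Round 2: Larsen vs Novak — 7–0, Larsen advances.
Round 3: Larsen vs Blum — 5–2, Larsen advances.
Round 4: Larsen vs Ahmed — 7–0, Larsen advances.
Round 5: Larsen vs Ivanov — 2–5, Ivanov advances.
The agenda winner is Ivanov.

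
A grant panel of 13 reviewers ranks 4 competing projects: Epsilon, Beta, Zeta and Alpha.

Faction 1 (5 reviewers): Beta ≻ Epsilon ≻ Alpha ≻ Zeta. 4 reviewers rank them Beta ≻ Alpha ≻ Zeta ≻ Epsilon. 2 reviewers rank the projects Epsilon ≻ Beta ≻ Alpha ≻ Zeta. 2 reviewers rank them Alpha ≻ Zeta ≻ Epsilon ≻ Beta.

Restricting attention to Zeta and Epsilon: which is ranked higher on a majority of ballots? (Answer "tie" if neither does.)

Ballots ranking Zeta above Epsilon: 4 + 2 = 6.
Ballots ranking Epsilon above Zeta: 13 − 6 = 7.
Epsilon wins the head-to-head 7–6.

Epsilon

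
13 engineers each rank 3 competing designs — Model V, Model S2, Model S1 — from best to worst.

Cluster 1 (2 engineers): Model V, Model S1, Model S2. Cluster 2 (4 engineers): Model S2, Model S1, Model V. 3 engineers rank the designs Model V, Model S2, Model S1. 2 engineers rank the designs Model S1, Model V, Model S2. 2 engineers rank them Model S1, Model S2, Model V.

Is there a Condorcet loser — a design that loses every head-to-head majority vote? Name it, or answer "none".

Pairwise majorities:
Model V vs Model S2: Model V preferred on 2+3+2 = 7 ballots; Model V wins 7–6.
Model V vs Model S1: Model S1 wins 8–5.
Model S2 vs Model S1: Model S2 wins 7–6.
Every design wins at least one matchup (Model V beats Model S2; Model S2 beats Model S1; Model S1 beats Model V), so there is no Condorcet loser.

none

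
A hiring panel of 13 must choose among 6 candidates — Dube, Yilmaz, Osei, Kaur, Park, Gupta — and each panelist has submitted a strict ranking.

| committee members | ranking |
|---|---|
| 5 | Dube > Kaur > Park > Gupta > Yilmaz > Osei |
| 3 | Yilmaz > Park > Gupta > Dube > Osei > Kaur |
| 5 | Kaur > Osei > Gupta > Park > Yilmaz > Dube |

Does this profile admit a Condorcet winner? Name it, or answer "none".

Check each pair by majority over 13 ballots:
Dube vs Yilmaz: Dube preferred on 5 ballots; Yilmaz wins 8–5.
Dube vs Osei: 8 to 5, Dube.
Dube vs Kaur: Dube preferred on 5+3 = 8 ballots; Dube wins 8–5.
Dube vs Park: Park, 8–5.
Dube vs Gupta: 5 to 8, Gupta.
Yilmaz vs Osei: Yilmaz is ranked higher on 5+3 = 8 ballots, Osei on 5. Yilmaz wins 8–5.
Yilmaz vs Kaur: Kaur wins 10–3.
Yilmaz vs Park: Park wins 10–3.
Yilmaz vs Gupta: Yilmaz preferred on 3 ballots; Gupta wins 10–3.
Osei vs Kaur: 3 for Osei, 10 for Kaur — Kaur by 10–3.
Osei vs Park: Park, 8–5.
Osei vs Gupta: Gupta, 8–5.
Kaur vs Park: Kaur, 10–3.
Kaur–Gupta: Kaur 10–3.
Park vs Gupta: Park preferred on 5+3 = 8 ballots; Park wins 8–5.
No candidate is unbeaten: Dube loses to Yilmaz; Yilmaz loses to Kaur; Osei loses to Dube; Kaur loses to Dube; Park loses to Kaur; Gupta loses to Kaur. In particular Dube → Kaur → Yilmaz → Dube is a majority cycle — no Condorcet winner exists.

none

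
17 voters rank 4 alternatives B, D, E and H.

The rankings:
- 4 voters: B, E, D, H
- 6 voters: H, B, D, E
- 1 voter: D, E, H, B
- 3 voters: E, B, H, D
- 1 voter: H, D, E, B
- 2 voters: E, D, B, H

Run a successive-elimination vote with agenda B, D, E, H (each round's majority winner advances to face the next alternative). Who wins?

Round 1: B vs D — 13–4, B advances.
Round 2: B vs E — 10–7, B advances.
Round 3: B vs H — 9–8, B advances.
The agenda winner is B.

B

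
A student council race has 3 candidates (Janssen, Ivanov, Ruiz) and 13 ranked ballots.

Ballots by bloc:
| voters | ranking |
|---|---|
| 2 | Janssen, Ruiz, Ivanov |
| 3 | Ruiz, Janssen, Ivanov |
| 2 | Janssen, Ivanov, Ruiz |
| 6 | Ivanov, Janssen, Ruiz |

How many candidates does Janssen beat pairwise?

Janssen against each rival (13 voters):
Janssen vs Ivanov: 2+3+2 = 7 for Janssen, 6 for Ivanov — Janssen by 7–6.
Janssen vs Ruiz: 10 to 3, Janssen.
Janssen beats Ivanov, Ruiz — 2 pairwise wins.

2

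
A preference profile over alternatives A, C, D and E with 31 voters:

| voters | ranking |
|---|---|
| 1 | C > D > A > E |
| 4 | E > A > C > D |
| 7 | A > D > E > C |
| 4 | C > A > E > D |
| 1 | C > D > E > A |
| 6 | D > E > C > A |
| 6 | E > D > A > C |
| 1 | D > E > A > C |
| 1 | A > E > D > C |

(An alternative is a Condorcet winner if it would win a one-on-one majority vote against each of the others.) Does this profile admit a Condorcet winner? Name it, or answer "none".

Pairwise majorities:
A–C: A 19–12.
A vs D: A, 16–15.
A–E: E 18–13.
C vs D: D, 21–10.
C vs E: E, 25–6.
D vs E: D, 16–15.
Each alternative drops at least one matchup (A loses to E; C loses to A; D loses to A; E loses to D); the cycle A → D → E → A rules out a Condorcet winner.

none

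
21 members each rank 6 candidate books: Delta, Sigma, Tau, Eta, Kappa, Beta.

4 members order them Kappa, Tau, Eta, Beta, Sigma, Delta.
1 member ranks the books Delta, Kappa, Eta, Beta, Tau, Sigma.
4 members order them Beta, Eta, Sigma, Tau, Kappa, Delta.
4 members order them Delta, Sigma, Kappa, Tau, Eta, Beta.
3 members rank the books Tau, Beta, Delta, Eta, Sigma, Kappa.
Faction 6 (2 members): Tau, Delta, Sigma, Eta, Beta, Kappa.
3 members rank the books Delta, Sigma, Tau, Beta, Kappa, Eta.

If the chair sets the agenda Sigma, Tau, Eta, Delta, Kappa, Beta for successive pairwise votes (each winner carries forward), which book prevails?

Round 1: Sigma vs Tau — 11–10, Sigma advances.
Round 2: Sigma vs Eta — 9–12, Eta advances.
Round 3: Eta vs Delta — 8–13, Delta advances.
Round 4: Delta vs Kappa — 13–8, Delta advances.
Round 5: Delta vs Beta — 10–11, Beta advances.
The agenda winner is Beta.

Beta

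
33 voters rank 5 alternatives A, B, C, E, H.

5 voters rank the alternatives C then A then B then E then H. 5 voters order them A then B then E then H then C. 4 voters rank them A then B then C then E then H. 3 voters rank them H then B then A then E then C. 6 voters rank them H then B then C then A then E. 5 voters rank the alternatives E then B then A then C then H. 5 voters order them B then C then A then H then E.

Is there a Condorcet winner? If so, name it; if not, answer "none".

B

Pairwise majorities:
A vs B: A preferred on 5+5+4 = 14 ballots; B wins 19–14.
A vs C: A preferred on 5+4+3+5 = 17 ballots; A wins 17–16.
A vs E: A is ranked higher on 5+5+4+3+6+5 = 28 ballots, E on 5. A wins 28–5.
A vs H: 24 to 9, A.
B vs C: B preferred on 5+4+3+6+5+5 = 28 ballots; B wins 28–5.
B vs E: 5+5+4+3+6+5 = 28 for B, 5 for E — B by 28–5.
B vs H: B is ranked higher on 5+5+4+5+5 = 24 ballots, H on 9. B wins 24–9.
C vs E: 5+4+6+5 = 20 for C, 13 for E — C by 20–13.
C vs H: C is ranked higher on 5+4+5+5 = 19 ballots, H on 14. C wins 19–14.
E vs H: E is ranked higher on 5+5+4+5 = 19 ballots, H on 14. E wins 19–14.
B wins every pairwise contest, so B is the Condorcet winner.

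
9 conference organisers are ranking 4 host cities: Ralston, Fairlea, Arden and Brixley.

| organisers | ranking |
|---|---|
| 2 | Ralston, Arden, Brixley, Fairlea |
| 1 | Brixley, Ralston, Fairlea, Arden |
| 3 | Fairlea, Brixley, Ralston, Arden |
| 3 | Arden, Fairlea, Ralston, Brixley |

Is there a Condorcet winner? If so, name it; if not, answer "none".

none

Pairwise majorities:
Ralston vs Fairlea: Fairlea wins 6–3.
Ralston vs Arden: 6 to 3, Ralston.
Ralston–Brixley: Ralston 5–4.
Fairlea vs Arden: Fairlea preferred on 1+3 = 4 ballots; Arden wins 5–4.
Fairlea vs Brixley: Fairlea is ranked higher on 3+3 = 6 ballots, Brixley on 3. Fairlea wins 6–3.
Arden vs Brixley: Arden wins 5–4.
Each city drops at least one matchup (Ralston loses to Fairlea; Fairlea loses to Arden; Arden loses to Ralston; Brixley loses to Ralston); the cycle Ralston > Arden > Fairlea > Ralston rules out a Condorcet winner.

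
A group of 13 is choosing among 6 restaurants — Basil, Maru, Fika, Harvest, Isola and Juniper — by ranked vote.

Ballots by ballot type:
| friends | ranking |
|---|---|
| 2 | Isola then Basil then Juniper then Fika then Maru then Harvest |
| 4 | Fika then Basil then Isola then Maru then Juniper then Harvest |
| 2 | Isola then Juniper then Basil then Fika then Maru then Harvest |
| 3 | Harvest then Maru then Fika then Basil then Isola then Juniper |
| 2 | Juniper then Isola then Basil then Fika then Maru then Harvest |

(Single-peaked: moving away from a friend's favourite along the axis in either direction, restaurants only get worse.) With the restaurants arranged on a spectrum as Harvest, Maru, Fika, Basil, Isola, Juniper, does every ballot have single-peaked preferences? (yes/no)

Axis positions: Harvest=1, Maru=2, Fika=3, Basil=4, Isola=5, Juniper=6.
Ballot type 1 (peak Isola at position 5): ranking walks positions 5-4-6-3-2-1, expanding outward from the peak — single-peaked.
Ballot type 2 (peak Fika at position 3): ranking walks positions 3-4-5-2-6-1, expanding outward from the peak — single-peaked.
Ballot type 3 (peak Isola at position 5): ranking walks positions 5-6-4-3-2-1, expanding outward from the peak — single-peaked.
Ballot type 4 (peak Harvest at position 1): ranking walks positions 1-2-3-4-5-6, expanding outward from the peak — single-peaked.
Ballot type 5 (peak Juniper at position 6): ranking walks positions 6-5-4-3-2-1, expanding outward from the peak — single-peaked.
Every ranking is single-peaked on this axis.

yes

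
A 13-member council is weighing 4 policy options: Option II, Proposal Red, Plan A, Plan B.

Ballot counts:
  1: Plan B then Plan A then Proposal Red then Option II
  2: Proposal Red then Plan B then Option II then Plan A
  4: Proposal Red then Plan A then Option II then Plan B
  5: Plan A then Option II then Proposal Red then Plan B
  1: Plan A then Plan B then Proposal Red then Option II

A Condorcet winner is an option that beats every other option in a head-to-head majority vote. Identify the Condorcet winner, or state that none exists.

Plan A

Head-to-head results (13 council members):
Option II vs Proposal Red: Option II is ranked higher on 5 ballots, Proposal Red on 8. Proposal Red wins 8–5.
Option II vs Plan A: 2 for Option II, 11 for Plan A — Plan A by 11–2.
Option II vs Plan B: Option II is ranked higher on 4+5 = 9 ballots, Plan B on 4. Option II wins 9–4.
Proposal Red vs Plan A: 6 to 7, Plan A.
Proposal Red vs Plan B: 11 to 2, Proposal Red.
Plan A vs Plan B: 10 to 3, Plan A.
Plan A wins every pairwise contest, so Plan A is the Condorcet winner.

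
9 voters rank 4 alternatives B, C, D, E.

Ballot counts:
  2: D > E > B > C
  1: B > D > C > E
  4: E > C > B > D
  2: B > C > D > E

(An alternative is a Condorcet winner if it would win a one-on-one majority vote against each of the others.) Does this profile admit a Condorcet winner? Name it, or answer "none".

Head-to-head results (9 voters):
B vs C: B preferred on 2+1+2 = 5 ballots; B wins 5–4.
B vs D: B is ranked higher on 1+4+2 = 7 ballots, D on 2. B wins 7–2.
B vs E: 3 to 6, E.
C vs D: 6 to 3, C.
C vs E: C is ranked higher on 1+2 = 3 ballots, E on 6. E wins 6–3.
D vs E: D preferred on 2+1+2 = 5 ballots; D wins 5–4.
No alternative is unbeaten: B loses to E; C loses to B; D loses to B; E loses to D. In particular B beats D beats E beats B is a majority cycle — no Condorcet winner exists.

none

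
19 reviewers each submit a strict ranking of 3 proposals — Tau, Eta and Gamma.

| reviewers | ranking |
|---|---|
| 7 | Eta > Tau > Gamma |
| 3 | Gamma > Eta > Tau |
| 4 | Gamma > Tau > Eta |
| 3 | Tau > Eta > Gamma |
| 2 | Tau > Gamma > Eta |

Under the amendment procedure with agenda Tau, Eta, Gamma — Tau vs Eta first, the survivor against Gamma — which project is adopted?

Eta

Round 1: Tau vs Eta — 9–10, Eta advances.
Round 2: Eta vs Gamma — 10–9, Eta advances.
The agenda winner is Eta.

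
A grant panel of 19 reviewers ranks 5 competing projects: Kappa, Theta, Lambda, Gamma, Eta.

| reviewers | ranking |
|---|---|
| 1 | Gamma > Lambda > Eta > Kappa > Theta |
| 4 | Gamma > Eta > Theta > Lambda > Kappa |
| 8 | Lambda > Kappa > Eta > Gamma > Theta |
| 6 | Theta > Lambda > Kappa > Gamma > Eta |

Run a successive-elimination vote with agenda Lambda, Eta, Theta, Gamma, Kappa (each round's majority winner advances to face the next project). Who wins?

Kappa

Round 1: Lambda vs Eta — 15–4, Lambda advances.
Round 2: Lambda vs Theta — 9–10, Theta advances.
Round 3: Theta vs Gamma — 6–13, Gamma advances.
Round 4: Gamma vs Kappa — 5–14, Kappa advances.
The agenda winner is Kappa.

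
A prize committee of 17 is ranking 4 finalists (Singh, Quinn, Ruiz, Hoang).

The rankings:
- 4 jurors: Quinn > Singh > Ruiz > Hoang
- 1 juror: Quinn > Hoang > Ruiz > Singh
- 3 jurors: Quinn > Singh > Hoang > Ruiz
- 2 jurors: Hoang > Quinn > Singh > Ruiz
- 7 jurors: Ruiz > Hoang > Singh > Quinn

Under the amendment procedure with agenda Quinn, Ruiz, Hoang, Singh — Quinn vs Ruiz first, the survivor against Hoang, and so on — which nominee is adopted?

Round 1: Quinn vs Ruiz — 10–7, Quinn advances.
Round 2: Quinn vs Hoang — 8–9, Hoang advances.
Round 3: Hoang vs Singh — 10–7, Hoang advances.
The agenda winner is Hoang.

Hoang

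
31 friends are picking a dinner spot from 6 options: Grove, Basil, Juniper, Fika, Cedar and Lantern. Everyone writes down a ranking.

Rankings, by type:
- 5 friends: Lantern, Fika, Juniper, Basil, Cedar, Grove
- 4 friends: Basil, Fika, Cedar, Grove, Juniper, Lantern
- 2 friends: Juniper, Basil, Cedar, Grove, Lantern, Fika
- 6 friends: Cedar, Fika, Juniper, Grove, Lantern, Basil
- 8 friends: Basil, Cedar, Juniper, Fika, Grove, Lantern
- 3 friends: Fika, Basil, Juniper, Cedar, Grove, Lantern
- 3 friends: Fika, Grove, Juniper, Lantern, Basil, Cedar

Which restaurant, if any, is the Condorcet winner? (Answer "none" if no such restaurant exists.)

Pairwise majorities:
Grove vs Basil: 9 to 22, Basil.
Grove vs Juniper: Grove preferred on 4+3 = 7 ballots; Juniper wins 24–7.
Grove vs Fika: 2 for Grove, 29 for Fika — Fika by 29–2.
Grove vs Cedar: Grove preferred on 3 ballots; Cedar wins 28–3.
Grove vs Lantern: Grove preferred on 4+2+6+8+3+3 = 26 ballots; Grove wins 26–5.
Basil vs Juniper: 4+8+3 = 15 for Basil, 16 for Juniper — Juniper by 16–15.
Basil vs Fika: Basil preferred on 4+2+8 = 14 ballots; Fika wins 17–14.
Basil vs Cedar: 25 to 6, Basil.
Basil vs Lantern: 17 to 14, Basil.
Juniper vs Fika: Juniper is ranked higher on 2+8 = 10 ballots, Fika on 21. Fika wins 21–10.
Juniper vs Cedar: Juniper is ranked higher on 5+2+3+3 = 13 ballots, Cedar on 18. Cedar wins 18–13.
Juniper vs Lantern: Juniper is ranked higher on 4+2+6+8+3+3 = 26 ballots, Lantern on 5. Juniper wins 26–5.
Fika vs Cedar: 15 to 16, Cedar.
Fika vs Lantern: 4+6+8+3+3 = 24 for Fika, 7 for Lantern — Fika by 24–7.
Cedar vs Lantern: 23 to 8, Cedar.
Each restaurant drops at least one matchup (Grove loses to Basil; Basil loses to Juniper; Juniper loses to Fika; Fika loses to Cedar; Cedar loses to Basil; Lantern loses to Grove); the cycle Basil > Cedar > Juniper > Basil rules out a Condorcet winner.

none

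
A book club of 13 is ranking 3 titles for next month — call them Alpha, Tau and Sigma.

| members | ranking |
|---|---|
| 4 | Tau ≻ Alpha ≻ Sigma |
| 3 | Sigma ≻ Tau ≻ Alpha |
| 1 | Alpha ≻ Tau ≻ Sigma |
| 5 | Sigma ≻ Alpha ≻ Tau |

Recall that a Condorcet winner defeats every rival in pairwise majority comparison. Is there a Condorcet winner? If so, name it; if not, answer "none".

Sigma

Pairwise majorities:
Alpha vs Tau: Tau wins 7–6.
Alpha vs Sigma: Sigma wins 8–5.
Tau–Sigma: Sigma 8–5.
Sigma wins every pairwise contest, so Sigma is the Condorcet winner.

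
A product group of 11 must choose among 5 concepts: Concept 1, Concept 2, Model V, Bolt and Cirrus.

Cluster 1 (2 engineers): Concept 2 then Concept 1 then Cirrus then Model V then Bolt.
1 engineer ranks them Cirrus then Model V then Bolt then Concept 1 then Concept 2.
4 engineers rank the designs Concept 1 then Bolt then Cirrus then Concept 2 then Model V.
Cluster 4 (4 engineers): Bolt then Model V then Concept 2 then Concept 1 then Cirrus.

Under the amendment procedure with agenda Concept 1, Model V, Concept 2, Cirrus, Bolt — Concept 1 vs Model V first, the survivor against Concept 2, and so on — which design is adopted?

Round 1: Concept 1 vs Model V — 6–5, Concept 1 advances.
Round 2: Concept 1 vs Concept 2 — 5–6, Concept 2 advances.
Round 3: Concept 2 vs Cirrus — 6–5, Concept 2 advances.
Round 4: Concept 2 vs Bolt — 2–9, Bolt advances.
The agenda winner is Bolt.

Bolt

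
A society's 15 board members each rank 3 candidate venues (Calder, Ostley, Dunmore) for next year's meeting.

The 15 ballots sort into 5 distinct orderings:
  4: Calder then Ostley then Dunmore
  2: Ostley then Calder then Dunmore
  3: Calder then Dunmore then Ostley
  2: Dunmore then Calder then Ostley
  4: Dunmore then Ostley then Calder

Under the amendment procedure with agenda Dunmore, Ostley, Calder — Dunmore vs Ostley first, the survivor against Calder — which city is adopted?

Round 1: Dunmore vs Ostley — 9–6, Dunmore advances.
Round 2: Dunmore vs Calder — 6–9, Calder advances.
Calder survives the agenda.

Calder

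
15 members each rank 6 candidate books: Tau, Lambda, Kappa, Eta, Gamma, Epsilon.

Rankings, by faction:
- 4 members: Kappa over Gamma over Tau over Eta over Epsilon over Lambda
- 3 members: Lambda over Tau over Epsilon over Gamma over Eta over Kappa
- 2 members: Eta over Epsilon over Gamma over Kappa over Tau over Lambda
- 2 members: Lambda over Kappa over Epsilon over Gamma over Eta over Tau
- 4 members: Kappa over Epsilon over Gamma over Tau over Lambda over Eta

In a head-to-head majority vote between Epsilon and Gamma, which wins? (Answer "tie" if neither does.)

Ballots ranking Epsilon above Gamma: 3 + 2 + 2 + 4 = 11.
Ballots ranking Gamma above Epsilon: 15 − 11 = 4.
Epsilon wins the head-to-head 11–4.

Epsilon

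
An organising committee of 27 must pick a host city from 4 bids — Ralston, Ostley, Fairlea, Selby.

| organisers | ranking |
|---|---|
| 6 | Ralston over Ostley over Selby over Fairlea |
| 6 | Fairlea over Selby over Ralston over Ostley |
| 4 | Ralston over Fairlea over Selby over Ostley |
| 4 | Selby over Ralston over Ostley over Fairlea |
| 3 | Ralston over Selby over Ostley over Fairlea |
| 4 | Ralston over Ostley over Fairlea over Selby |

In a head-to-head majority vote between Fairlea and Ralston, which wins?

Ballots ranking Fairlea above Ralston: 6.
Ballots ranking Ralston above Fairlea: 27 − 6 = 21.
Ralston wins the head-to-head 21–6.

Ralston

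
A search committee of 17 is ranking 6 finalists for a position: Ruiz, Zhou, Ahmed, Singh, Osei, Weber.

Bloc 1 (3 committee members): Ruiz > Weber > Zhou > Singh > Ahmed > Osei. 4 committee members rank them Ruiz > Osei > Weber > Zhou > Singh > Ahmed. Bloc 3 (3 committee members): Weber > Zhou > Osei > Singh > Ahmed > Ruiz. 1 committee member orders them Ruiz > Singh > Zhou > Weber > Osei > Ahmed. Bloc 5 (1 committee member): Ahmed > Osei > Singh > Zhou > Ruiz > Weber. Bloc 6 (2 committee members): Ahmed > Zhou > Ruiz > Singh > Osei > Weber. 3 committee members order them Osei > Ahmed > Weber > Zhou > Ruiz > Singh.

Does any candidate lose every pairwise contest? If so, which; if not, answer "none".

Head-to-head results (17 committee members):
Ruiz vs Zhou: Zhou, 9–8.
Ruiz vs Ahmed: Ahmed wins 9–8.
Ruiz vs Singh: Ruiz preferred on 3+4+1+2+3 = 13 ballots; Ruiz wins 13–4.
Ruiz vs Osei: Ruiz wins 10–7.
Ruiz vs Weber: Ruiz preferred on 3+4+1+1+2 = 11 ballots; Ruiz wins 11–6.
Zhou vs Ahmed: Zhou preferred on 3+4+3+1 = 11 ballots; Zhou wins 11–6.
Zhou vs Singh: Zhou is ranked higher on 3+4+3+2+3 = 15 ballots, Singh on 2. Zhou wins 15–2.
Zhou–Osei: Zhou 9–8.
Zhou–Weber: Weber 13–4.
Ahmed vs Singh: Singh, 11–6.
Ahmed vs Osei: Osei wins 11–6.
Ahmed–Weber: Weber 11–6.
Singh vs Osei: Osei, 11–6.
Singh–Weber: Weber 13–4.
Osei–Weber: Osei 10–7.
No candidate is winless: Ruiz beats Singh; Zhou beats Ruiz; Ahmed beats Ruiz; Singh beats Ahmed; Osei beats Ahmed; Weber beats Zhou. There is no Condorcet loser.

none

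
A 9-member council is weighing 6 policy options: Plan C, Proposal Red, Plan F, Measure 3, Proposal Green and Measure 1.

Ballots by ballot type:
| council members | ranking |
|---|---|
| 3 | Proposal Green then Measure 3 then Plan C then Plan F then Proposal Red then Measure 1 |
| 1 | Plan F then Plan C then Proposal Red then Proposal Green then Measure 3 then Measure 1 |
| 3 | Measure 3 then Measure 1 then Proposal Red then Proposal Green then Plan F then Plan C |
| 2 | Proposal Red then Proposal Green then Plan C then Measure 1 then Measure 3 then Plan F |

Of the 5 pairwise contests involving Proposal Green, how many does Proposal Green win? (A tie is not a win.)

4

Proposal Green against each rival (9 council members):
Proposal Green vs Plan C: Proposal Green is ranked higher on 3+3+2 = 8 ballots, Plan C on 1. Proposal Green wins 8–1.
Proposal Green vs Proposal Red: 3 to 6, Proposal Red.
Proposal Green vs Plan F: Proposal Green is ranked higher on 3+3+2 = 8 ballots, Plan F on 1. Proposal Green wins 8–1.
Proposal Green vs Measure 3: Proposal Green wins 6–3.
Proposal Green vs Measure 1: 6 to 3, Proposal Green.
Proposal Green beats Plan C, Plan F, Measure 3, Measure 1; loses to Proposal Red — 4 pairwise wins.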